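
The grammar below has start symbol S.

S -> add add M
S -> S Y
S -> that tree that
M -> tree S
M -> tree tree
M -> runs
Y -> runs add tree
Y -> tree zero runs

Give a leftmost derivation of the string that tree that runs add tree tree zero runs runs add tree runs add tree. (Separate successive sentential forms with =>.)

S => S Y => S Y Y => S Y Y Y => S Y Y Y Y => that tree that Y Y Y Y => that tree that runs add tree Y Y Y => that tree that runs add tree tree zero runs Y Y => that tree that runs add tree tree zero runs runs add tree Y => that tree that runs add tree tree zero runs runs add tree runs add tree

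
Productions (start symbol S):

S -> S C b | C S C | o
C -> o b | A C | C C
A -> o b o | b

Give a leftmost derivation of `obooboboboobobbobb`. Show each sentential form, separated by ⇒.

S ⇒ SCb ⇒ SCbCb ⇒ CSCCbCb ⇒ CCSCCbCb ⇒ ACCSCCbCb ⇒ oboCCSCCbCb ⇒ oboCCCSCCbCb ⇒ oboobCCSCCbCb ⇒ oboobobCSCCbCb ⇒ oboobobobSCCbCb ⇒ obooboboboCCbCb ⇒ obooboboboobCbCb ⇒ obooboboboobobbCb ⇒ obooboboboobobbobb

S ⇒ SCb   [S -> S C b]
SCb ⇒ SCbCb   [S -> S C b]
SCbCb ⇒ CSCCbCb   [S -> C S C]
CSCCbCb ⇒ CCSCCbCb   [C -> C C]
CCSCCbCb ⇒ ACCSCCbCb   [C -> A C]
ACCSCCbCb ⇒ oboCCSCCbCb   [A -> o b o]
oboCCSCCbCb ⇒ oboCCCSCCbCb   [C -> C C]
oboCCCSCCbCb ⇒ oboobCCSCCbCb   [C -> o b]
oboobCCSCCbCb ⇒ oboobobCSCCbCb   [C -> o b]
oboobobCSCCbCb ⇒ oboobobobSCCbCb   [C -> o b]
oboobobobSCCbCb ⇒ obooboboboCCbCb   [S -> o]
obooboboboCCbCb ⇒ obooboboboobCbCb   [C -> o b]
obooboboboobCbCb ⇒ obooboboboobobbCb   [C -> o b]
obooboboboobobbCb ⇒ obooboboboobobbobb   [C -> o b]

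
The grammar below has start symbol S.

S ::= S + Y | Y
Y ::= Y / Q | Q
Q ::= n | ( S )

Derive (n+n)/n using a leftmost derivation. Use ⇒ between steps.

S ⇒ Y ⇒ Y/Q ⇒ Q/Q ⇒ (S)/Q ⇒ (S+Y)/Q ⇒ (Y+Y)/Q ⇒ (Q+Y)/Q ⇒ (n+Y)/Q ⇒ (n+Q)/Q ⇒ (n+n)/Q ⇒ (n+n)/n

S ⇒ Y   [S ::= Y]
Y ⇒ Y/Q   [Y ::= Y / Q]
Y/Q ⇒ Q/Q   [Y ::= Q]
Q/Q ⇒ (S)/Q   [Q ::= ( S )]
(S)/Q ⇒ (S+Y)/Q   [S ::= S + Y]
(S+Y)/Q ⇒ (Y+Y)/Q   [S ::= Y]
(Y+Y)/Q ⇒ (Q+Y)/Q   [Y ::= Q]
(Q+Y)/Q ⇒ (n+Y)/Q   [Q ::= n]
(n+Y)/Q ⇒ (n+Q)/Q   [Y ::= Q]
(n+Q)/Q ⇒ (n+n)/Q   [Q ::= n]
(n+n)/Q ⇒ (n+n)/n   [Q ::= n]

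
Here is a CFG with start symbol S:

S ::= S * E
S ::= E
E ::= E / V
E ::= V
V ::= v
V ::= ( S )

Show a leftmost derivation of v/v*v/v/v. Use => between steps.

S => S*E   [S ::= S * E]
S*E => E*E   [S ::= E]
E*E => E/V*E   [E ::= E / V]
E/V*E => V/V*E   [E ::= V]
V/V*E => v/V*E   [V ::= v]
v/V*E => v/v*E   [V ::= v]
v/v*E => v/v*E/V   [E ::= E / V]
v/v*E/V => v/v*E/V/V   [E ::= E / V]
v/v*E/V/V => v/v*V/V/V   [E ::= V]
v/v*V/V/V => v/v*v/V/V   [V ::= v]
v/v*v/V/V => v/v*v/v/V   [V ::= v]
v/v*v/v/V => v/v*v/v/v   [V ::= v]

S => S*E => E*E => E/V*E => V/V*E => v/V*E => v/v*E => v/v*E/V => v/v*E/V/V => v/v*V/V/V => v/v*v/V/V => v/v*v/v/V => v/v*v/v/v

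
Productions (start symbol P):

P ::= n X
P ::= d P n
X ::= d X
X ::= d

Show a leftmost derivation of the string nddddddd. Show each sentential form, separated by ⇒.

P ⇒ nX   [P ::= n X]
nX ⇒ ndX   [X ::= d X]
ndX ⇒ nddX   [X ::= d X]
nddX ⇒ ndddX   [X ::= d X]
ndddX ⇒ nddddX   [X ::= d X]
nddddX ⇒ ndddddX   [X ::= d X]
ndddddX ⇒ nddddddX   [X ::= d X]
nddddddX ⇒ nddddddd   [X ::= d]

P ⇒ nX ⇒ ndX ⇒ nddX ⇒ ndddX ⇒ nddddX ⇒ ndddddX ⇒ nddddddX ⇒ nddddddd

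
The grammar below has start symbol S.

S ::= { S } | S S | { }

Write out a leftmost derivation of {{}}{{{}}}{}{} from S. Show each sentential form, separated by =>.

S => SS => {S}S => {{}}S => {{}}SS => {{}}SSS => {{}}{S}SS => {{}}{{S}}SS => {{}}{{{}}}SS => {{}}{{{}}}{}S => {{}}{{{}}}{}{}

S => SS   [S ::= S S]
SS => {S}S   [S ::= { S }]
{S}S => {{}}S   [S ::= { }]
{{}}S => {{}}SS   [S ::= S S]
{{}}SS => {{}}SSS   [S ::= S S]
{{}}SSS => {{}}{S}SS   [S ::= { S }]
{{}}{S}SS => {{}}{{S}}SS   [S ::= { S }]
{{}}{{S}}SS => {{}}{{{}}}SS   [S ::= { }]
{{}}{{{}}}SS => {{}}{{{}}}{}S   [S ::= { }]
{{}}{{{}}}{}S => {{}}{{{}}}{}{}   [S ::= { }]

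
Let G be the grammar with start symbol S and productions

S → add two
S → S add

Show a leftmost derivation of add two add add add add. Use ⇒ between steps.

S ⇒ S add ⇒ S add add ⇒ S add add add ⇒ S add add add add ⇒ add two add add add add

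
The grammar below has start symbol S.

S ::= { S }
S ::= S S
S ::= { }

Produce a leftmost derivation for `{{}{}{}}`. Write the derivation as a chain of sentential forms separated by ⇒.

S⇒{S}⇒{SS}⇒{SSS}⇒{{}SS}⇒{{}{}S}⇒{{}{}{}}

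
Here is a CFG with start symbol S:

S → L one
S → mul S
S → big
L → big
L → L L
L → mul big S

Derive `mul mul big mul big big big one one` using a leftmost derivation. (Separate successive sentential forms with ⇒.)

S ⇒ mul S ⇒ mul L one ⇒ mul mul big S one ⇒ mul mul big L one one ⇒ mul mul big L L one one ⇒ mul mul big mul big S L one one ⇒ mul mul big mul big big L one one ⇒ mul mul big mul big big big one one

S ⇒ mul S   [S → mul S]
mul S ⇒ mul L one   [S → L one]
mul L one ⇒ mul mul big S one   [L → mul big S]
mul mul big S one ⇒ mul mul big L one one   [S → L one]
mul mul big L one one ⇒ mul mul big L L one one   [L → L L]
mul mul big L L one one ⇒ mul mul big mul big S L one one   [L → mul big S]
mul mul big mul big S L one one ⇒ mul mul big mul big big L one one   [S → big]
mul mul big mul big big L one one ⇒ mul mul big mul big big big one one   [L → big]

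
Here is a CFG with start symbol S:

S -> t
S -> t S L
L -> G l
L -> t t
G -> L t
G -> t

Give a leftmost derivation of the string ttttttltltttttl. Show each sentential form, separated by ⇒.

S ⇒ tSL ⇒ ttSLL ⇒ tttSLLL ⇒ ttttSLLLL ⇒ tttttLLLL ⇒ tttttGlLLL ⇒ tttttLtlLLL ⇒ tttttGltlLLL ⇒ ttttttltlLLL ⇒ ttttttltlttLL ⇒ ttttttltlttttL ⇒ ttttttltlttttGl ⇒ ttttttltltttttl

S ⇒ tSL   [S -> t S L]
tSL ⇒ ttSLL   [S -> t S L]
ttSLL ⇒ tttSLLL   [S -> t S L]
tttSLLL ⇒ ttttSLLLL   [S -> t S L]
ttttSLLLL ⇒ tttttLLLL   [S -> t]
tttttLLLL ⇒ tttttGlLLL   [L -> G l]
tttttGlLLL ⇒ tttttLtlLLL   [G -> L t]
tttttLtlLLL ⇒ tttttGltlLLL   [L -> G l]
tttttGltlLLL ⇒ ttttttltlLLL   [G -> t]
ttttttltlLLL ⇒ ttttttltlttLL   [L -> t t]
ttttttltlttLL ⇒ ttttttltlttttL   [L -> t t]
ttttttltlttttL ⇒ ttttttltlttttGl   [L -> G l]
ttttttltlttttGl ⇒ ttttttltltttttl   [G -> t]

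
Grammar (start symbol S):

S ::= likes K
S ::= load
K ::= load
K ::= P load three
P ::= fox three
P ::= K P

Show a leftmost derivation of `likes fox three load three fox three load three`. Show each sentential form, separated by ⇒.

S ⇒ likes K ⇒ likes P load three ⇒ likes K P load three ⇒ likes P load three P load three ⇒ likes fox three load three P load three ⇒ likes fox three load three fox three load three

S ⇒ likes K   [S ::= likes K]
likes K ⇒ likes P load three   [K ::= P load three]
likes P load three ⇒ likes K P load three   [P ::= K P]
likes K P load three ⇒ likes P load three P load three   [K ::= P load three]
likes P load three P load three ⇒ likes fox three load three P load three   [P ::= fox three]
likes fox three load three P load three ⇒ likes fox three load three fox three load three   [P ::= fox three]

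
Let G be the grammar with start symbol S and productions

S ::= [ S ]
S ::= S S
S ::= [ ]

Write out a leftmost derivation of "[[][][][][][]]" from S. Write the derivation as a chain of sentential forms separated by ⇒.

S ⇒ [S]   [S ::= [ S ]]
[S] ⇒ [SS]   [S ::= S S]
[SS] ⇒ [[]S]   [S ::= [ ]]
[[]S] ⇒ [[]SS]   [S ::= S S]
[[]SS] ⇒ [[]SSS]   [S ::= S S]
[[]SSS] ⇒ [[]SSSS]   [S ::= S S]
[[]SSSS] ⇒ [[]SSSSS]   [S ::= S S]
[[]SSSSS] ⇒ [[][]SSSS]   [S ::= [ ]]
[[][]SSSS] ⇒ [[][][]SSS]   [S ::= [ ]]
[[][][]SSS] ⇒ [[][][][]SS]   [S ::= [ ]]
[[][][][]SS] ⇒ [[][][][][]S]   [S ::= [ ]]
[[][][][][]S] ⇒ [[][][][][][]]   [S ::= [ ]]

S ⇒ [S] ⇒ [SS] ⇒ [[]S] ⇒ [[]SS] ⇒ [[]SSS] ⇒ [[]SSSS] ⇒ [[]SSSSS] ⇒ [[][]SSSS] ⇒ [[][][]SSS] ⇒ [[][][][]SS] ⇒ [[][][][][]S] ⇒ [[][][][][][]]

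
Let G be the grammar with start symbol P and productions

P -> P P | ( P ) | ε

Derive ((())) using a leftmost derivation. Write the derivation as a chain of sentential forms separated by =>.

P => PP   [P -> P P]
PP => (P)P   [P -> ( P )]
(P)P => (PP)P   [P -> P P]
(PP)P => (PPP)P   [P -> P P]
(PPP)P => ((P)PP)P   [P -> ( P )]
((P)PP)P => ((PP)PP)P   [P -> P P]
((PP)PP)P => (((P)P)PP)P   [P -> ( P )]
(((P)P)PP)P => ((()P)PP)P   [P -> ε]
((()P)PP)P => ((())PP)P   [P -> ε]
((())PP)P => ((())P)P   [P -> ε]
((())P)P => ((()))P   [P -> ε]
((()))P => ((()))   [P -> ε]

P => PP => (P)P => (PP)P => (PPP)P => ((P)PP)P => ((PP)PP)P => (((P)P)PP)P => ((()P)PP)P => ((())PP)P => ((())P)P => ((()))P => ((()))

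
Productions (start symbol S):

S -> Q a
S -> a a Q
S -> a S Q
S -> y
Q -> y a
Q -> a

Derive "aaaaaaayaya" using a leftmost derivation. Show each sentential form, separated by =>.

S=>aSQ=>aaSQQ=>aaaSQQQ=>aaaaaQQQQ=>aaaaaaQQQ=>aaaaaaaQQ=>aaaaaaayaQ=>aaaaaaayaya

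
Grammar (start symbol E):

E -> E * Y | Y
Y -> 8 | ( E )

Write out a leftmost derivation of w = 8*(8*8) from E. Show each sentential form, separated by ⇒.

E ⇒ E*Y ⇒ Y*Y ⇒ 8*Y ⇒ 8*(E) ⇒ 8*(E*Y) ⇒ 8*(Y*Y) ⇒ 8*(8*Y) ⇒ 8*(8*8)

E ⇒ E*Y   [E -> E * Y]
E*Y ⇒ Y*Y   [E -> Y]
Y*Y ⇒ 8*Y   [Y -> 8]
8*Y ⇒ 8*(E)   [Y -> ( E )]
8*(E) ⇒ 8*(E*Y)   [E -> E * Y]
8*(E*Y) ⇒ 8*(Y*Y)   [E -> Y]
8*(Y*Y) ⇒ 8*(8*Y)   [Y -> 8]
8*(8*Y) ⇒ 8*(8*8)   [Y -> 8]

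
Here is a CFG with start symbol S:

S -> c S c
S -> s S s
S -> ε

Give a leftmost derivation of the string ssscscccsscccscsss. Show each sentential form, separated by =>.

S => sSs   [S -> s S s]
sSs => ssSss   [S -> s S s]
ssSss => sssSsss   [S -> s S s]
sssSsss => ssscScsss   [S -> c S c]
ssscScsss => ssscsSscsss   [S -> s S s]
ssscsSscsss => ssscscScscsss   [S -> c S c]
ssscscScscsss => ssscsccSccscsss   [S -> c S c]
ssscsccSccscsss => ssscscccScccscsss   [S -> c S c]
ssscscccScccscsss => ssscscccsSscccscsss   [S -> s S s]
ssscscccsSscccscsss => ssscscccsscccscsss   [S -> ε]

S=>sSs=>ssSss=>sssSsss=>ssscScsss=>ssscsSscsss=>ssscscScscsss=>ssscsccSccscsss=>ssscscccScccscsss=>ssscscccsSscccscsss=>ssscscccsscccscsss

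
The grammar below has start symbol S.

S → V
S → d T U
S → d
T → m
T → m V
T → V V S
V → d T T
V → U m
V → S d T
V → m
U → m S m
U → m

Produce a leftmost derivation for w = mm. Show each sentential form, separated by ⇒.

S ⇒ V ⇒ Um ⇒ mm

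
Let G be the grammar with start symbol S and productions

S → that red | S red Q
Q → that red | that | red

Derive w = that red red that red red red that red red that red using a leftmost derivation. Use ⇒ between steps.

S ⇒ S red Q ⇒ S red Q red Q ⇒ S red Q red Q red Q ⇒ S red Q red Q red Q red Q ⇒ that red red Q red Q red Q red Q ⇒ that red red that red Q red Q red Q ⇒ that red red that red red red Q red Q ⇒ that red red that red red red that red red Q ⇒ that red red that red red red that red red that red

S ⇒ S red Q   [S → S red Q]
S red Q ⇒ S red Q red Q   [S → S red Q]
S red Q red Q ⇒ S red Q red Q red Q   [S → S red Q]
S red Q red Q red Q ⇒ S red Q red Q red Q red Q   [S → S red Q]
S red Q red Q red Q red Q ⇒ that red red Q red Q red Q red Q   [S → that red]
that red red Q red Q red Q red Q ⇒ that red red that red Q red Q red Q   [Q → that]
that red red that red Q red Q red Q ⇒ that red red that red red red Q red Q   [Q → red]
that red red that red red red Q red Q ⇒ that red red that red red red that red red Q   [Q → that red]
that red red that red red red that red red Q ⇒ that red red that red red red that red red that red   [Q → that red]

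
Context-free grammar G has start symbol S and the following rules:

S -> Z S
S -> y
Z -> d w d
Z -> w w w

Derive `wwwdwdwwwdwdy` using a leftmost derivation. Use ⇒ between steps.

S ⇒ ZS   [S -> Z S]
ZS ⇒ wwwS   [Z -> w w w]
wwwS ⇒ wwwZS   [S -> Z S]
wwwZS ⇒ wwwdwdS   [Z -> d w d]
wwwdwdS ⇒ wwwdwdZS   [S -> Z S]
wwwdwdZS ⇒ wwwdwdwwwS   [Z -> w w w]
wwwdwdwwwS ⇒ wwwdwdwwwZS   [S -> Z S]
wwwdwdwwwZS ⇒ wwwdwdwwwdwdS   [Z -> d w d]
wwwdwdwwwdwdS ⇒ wwwdwdwwwdwdy   [S -> y]

S⇒ZS⇒wwwS⇒wwwZS⇒wwwdwdS⇒wwwdwdZS⇒wwwdwdwwwS⇒wwwdwdwwwZS⇒wwwdwdwwwdwdS⇒wwwdwdwwwdwdy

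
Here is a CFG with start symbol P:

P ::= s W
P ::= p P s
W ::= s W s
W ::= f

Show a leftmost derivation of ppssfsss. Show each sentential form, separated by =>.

P => pPs => ppPss => ppsWss => ppssWsss => ppssfsss

P => pPs   [P ::= p P s]
pPs => ppPss   [P ::= p P s]
ppPss => ppsWss   [P ::= s W]
ppsWss => ppssWsss   [W ::= s W s]
ppssWsss => ppssfsss   [W ::= f]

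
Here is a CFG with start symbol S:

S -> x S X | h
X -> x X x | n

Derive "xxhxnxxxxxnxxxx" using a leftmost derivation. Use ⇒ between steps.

S ⇒ xSX ⇒ xxSXX ⇒ xxhXX ⇒ xxhxXxX ⇒ xxhxnxX ⇒ xxhxnxxXx ⇒ xxhxnxxxXxx ⇒ xxhxnxxxxXxxx ⇒ xxhxnxxxxxXxxxx ⇒ xxhxnxxxxxnxxxx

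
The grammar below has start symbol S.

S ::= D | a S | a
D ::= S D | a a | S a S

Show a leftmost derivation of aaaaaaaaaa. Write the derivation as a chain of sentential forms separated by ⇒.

S ⇒ D   [S ::= D]
D ⇒ SD   [D ::= S D]
SD ⇒ aD   [S ::= a]
aD ⇒ aSD   [D ::= S D]
aSD ⇒ aaSD   [S ::= a S]
aaSD ⇒ aaaSD   [S ::= a S]
aaaSD ⇒ aaaaSD   [S ::= a S]
aaaaSD ⇒ aaaaaD   [S ::= a]
aaaaaD ⇒ aaaaaSD   [D ::= S D]
aaaaaSD ⇒ aaaaaaSD   [S ::= a S]
aaaaaaSD ⇒ aaaaaaaD   [S ::= a]
aaaaaaaD ⇒ aaaaaaaSD   [D ::= S D]
aaaaaaaSD ⇒ aaaaaaaaD   [S ::= a]
aaaaaaaaD ⇒ aaaaaaaaaa   [D ::= a a]

S ⇒ D ⇒ SD ⇒ aD ⇒ aSD ⇒ aaSD ⇒ aaaSD ⇒ aaaaSD ⇒ aaaaaD ⇒ aaaaaSD ⇒ aaaaaaSD ⇒ aaaaaaaD ⇒ aaaaaaaSD ⇒ aaaaaaaaD ⇒ aaaaaaaaaa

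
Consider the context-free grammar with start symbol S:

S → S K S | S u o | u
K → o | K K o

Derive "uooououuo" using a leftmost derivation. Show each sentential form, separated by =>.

S=>Suo=>SKSuo=>SKSKSuo=>uKSKSuo=>uKKoSKSuo=>uoKoSKSuo=>uoooSKSuo=>uooouKSuo=>uooouoSuo=>uooououuo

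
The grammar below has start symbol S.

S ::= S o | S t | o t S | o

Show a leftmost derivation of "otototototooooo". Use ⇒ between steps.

S ⇒ So ⇒ otSo ⇒ otSoo ⇒ otSooo ⇒ otSoooo ⇒ otSooooo ⇒ ototSooooo ⇒ otototSooooo ⇒ ototototSooooo ⇒ ototototStooooo ⇒ otototototooooo

S ⇒ So   [S ::= S o]
So ⇒ otSo   [S ::= o t S]
otSo ⇒ otSoo   [S ::= S o]
otSoo ⇒ otSooo   [S ::= S o]
otSooo ⇒ otSoooo   [S ::= S o]
otSoooo ⇒ otSooooo   [S ::= S o]
otSooooo ⇒ ototSooooo   [S ::= o t S]
ototSooooo ⇒ otototSooooo   [S ::= o t S]
otototSooooo ⇒ ototototSooooo   [S ::= o t S]
ototototSooooo ⇒ ototototStooooo   [S ::= S t]
ototototStooooo ⇒ otototototooooo   [S ::= o]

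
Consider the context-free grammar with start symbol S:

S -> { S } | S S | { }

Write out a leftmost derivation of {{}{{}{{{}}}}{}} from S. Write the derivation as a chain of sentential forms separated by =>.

S => {S} => {SS} => {SSS} => {{}SS} => {{}{S}S} => {{}{SS}S} => {{}{{}S}S} => {{}{{}{S}}S} => {{}{{}{{S}}}S} => {{}{{}{{{}}}}S} => {{}{{}{{{}}}}{}}

S => {S}   [S -> { S }]
{S} => {SS}   [S -> S S]
{SS} => {SSS}   [S -> S S]
{SSS} => {{}SS}   [S -> { }]
{{}SS} => {{}{S}S}   [S -> { S }]
{{}{S}S} => {{}{SS}S}   [S -> S S]
{{}{SS}S} => {{}{{}S}S}   [S -> { }]
{{}{{}S}S} => {{}{{}{S}}S}   [S -> { S }]
{{}{{}{S}}S} => {{}{{}{{S}}}S}   [S -> { S }]
{{}{{}{{S}}}S} => {{}{{}{{{}}}}S}   [S -> { }]
{{}{{}{{{}}}}S} => {{}{{}{{{}}}}{}}   [S -> { }]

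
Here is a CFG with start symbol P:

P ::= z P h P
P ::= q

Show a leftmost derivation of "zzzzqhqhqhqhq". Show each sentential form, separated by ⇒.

P ⇒ zPhP ⇒ zzPhPhP ⇒ zzzPhPhPhP ⇒ zzzzPhPhPhPhP ⇒ zzzzqhPhPhPhP ⇒ zzzzqhqhPhPhP ⇒ zzzzqhqhqhPhP ⇒ zzzzqhqhqhqhP ⇒ zzzzqhqhqhqhq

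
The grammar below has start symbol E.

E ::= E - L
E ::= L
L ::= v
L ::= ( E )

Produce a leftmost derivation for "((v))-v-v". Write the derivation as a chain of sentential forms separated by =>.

E => E-L => E-L-L => L-L-L => (E)-L-L => (L)-L-L => ((E))-L-L => ((L))-L-L => ((v))-L-L => ((v))-v-L => ((v))-v-v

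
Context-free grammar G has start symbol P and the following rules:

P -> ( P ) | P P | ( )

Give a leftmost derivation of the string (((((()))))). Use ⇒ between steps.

P ⇒ (P) ⇒ ((P)) ⇒ (((P))) ⇒ ((((P)))) ⇒ (((((P))))) ⇒ (((((())))))

P ⇒ (P)   [P -> ( P )]
(P) ⇒ ((P))   [P -> ( P )]
((P)) ⇒ (((P)))   [P -> ( P )]
(((P))) ⇒ ((((P))))   [P -> ( P )]
((((P)))) ⇒ (((((P)))))   [P -> ( P )]
(((((P))))) ⇒ (((((())))))   [P -> ( )]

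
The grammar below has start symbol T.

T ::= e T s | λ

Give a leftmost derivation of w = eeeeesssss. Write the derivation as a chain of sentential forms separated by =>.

T=>eTs=>eeTss=>eeeTsss=>eeeeTssss=>eeeeeTsssss=>eeeeesssss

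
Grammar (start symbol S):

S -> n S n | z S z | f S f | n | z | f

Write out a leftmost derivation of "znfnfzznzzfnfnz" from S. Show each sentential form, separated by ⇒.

S ⇒ zSz   [S -> z S z]
zSz ⇒ znSnz   [S -> n S n]
znSnz ⇒ znfSfnz   [S -> f S f]
znfSfnz ⇒ znfnSnfnz   [S -> n S n]
znfnSnfnz ⇒ znfnfSfnfnz   [S -> f S f]
znfnfSfnfnz ⇒ znfnfzSzfnfnz   [S -> z S z]
znfnfzSzfnfnz ⇒ znfnfzzSzzfnfnz   [S -> z S z]
znfnfzzSzzfnfnz ⇒ znfnfzznzzfnfnz   [S -> n]

S⇒zSz⇒znSnz⇒znfSfnz⇒znfnSnfnz⇒znfnfSfnfnz⇒znfnfzSzfnfnz⇒znfnfzzSzzfnfnz⇒znfnfzznzzfnfnz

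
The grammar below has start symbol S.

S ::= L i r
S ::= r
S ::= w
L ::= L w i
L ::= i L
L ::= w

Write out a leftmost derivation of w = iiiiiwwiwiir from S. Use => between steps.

S=>Lir=>iLir=>iiLir=>iiiLir=>iiiLwiir=>iiiiLwiir=>iiiiiLwiir=>iiiiiLwiwiir=>iiiiiwwiwiir

S => Lir   [S ::= L i r]
Lir => iLir   [L ::= i L]
iLir => iiLir   [L ::= i L]
iiLir => iiiLir   [L ::= i L]
iiiLir => iiiLwiir   [L ::= L w i]
iiiLwiir => iiiiLwiir   [L ::= i L]
iiiiLwiir => iiiiiLwiir   [L ::= i L]
iiiiiLwiir => iiiiiLwiwiir   [L ::= L w i]
iiiiiLwiwiir => iiiiiwwiwiir   [L ::= w]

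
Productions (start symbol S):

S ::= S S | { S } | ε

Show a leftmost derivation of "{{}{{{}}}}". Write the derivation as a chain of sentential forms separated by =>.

S => {S}   [S ::= { S }]
{S} => {SS}   [S ::= S S]
{SS} => {SSS}   [S ::= S S]
{SSS} => {{S}SS}   [S ::= { S }]
{{S}SS} => {{}SS}   [S ::= ε]
{{}SS} => {{}SSS}   [S ::= S S]
{{}SSS} => {{}{S}SS}   [S ::= { S }]
{{}{S}SS} => {{}{SS}SS}   [S ::= S S]
{{}{SS}SS} => {{}{{S}S}SS}   [S ::= { S }]
{{}{{S}S}SS} => {{}{{{S}}S}SS}   [S ::= { S }]
{{}{{{S}}S}SS} => {{}{{{}}S}SS}   [S ::= ε]
{{}{{{}}S}SS} => {{}{{{}}}SS}   [S ::= ε]
{{}{{{}}}SS} => {{}{{{}}}S}   [S ::= ε]
{{}{{{}}}S} => {{}{{{}}}}   [S ::= ε]

S => {S} => {SS} => {SSS} => {{S}SS} => {{}SS} => {{}SSS} => {{}{S}SS} => {{}{SS}SS} => {{}{{S}S}SS} => {{}{{{S}}S}SS} => {{}{{{}}S}SS} => {{}{{{}}}SS} => {{}{{{}}}S} => {{}{{{}}}}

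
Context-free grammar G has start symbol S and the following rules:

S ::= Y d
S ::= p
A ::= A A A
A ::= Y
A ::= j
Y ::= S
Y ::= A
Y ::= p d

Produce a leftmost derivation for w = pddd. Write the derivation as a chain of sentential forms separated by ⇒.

S ⇒ Yd   [S ::= Y d]
Yd ⇒ Sd   [Y ::= S]
Sd ⇒ Ydd   [S ::= Y d]
Ydd ⇒ pddd   [Y ::= p d]

S⇒Yd⇒Sd⇒Ydd⇒pddd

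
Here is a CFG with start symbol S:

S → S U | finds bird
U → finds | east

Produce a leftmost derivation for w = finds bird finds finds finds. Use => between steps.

S => S U   [S → S U]
S U => S U U   [S → S U]
S U U => S U U U   [S → S U]
S U U U => finds bird U U U   [S → finds bird]
finds bird U U U => finds bird finds U U   [U → finds]
finds bird finds U U => finds bird finds finds U   [U → finds]
finds bird finds finds U => finds bird finds finds finds   [U → finds]

S => S U => S U U => S U U U => finds bird U U U => finds bird finds U U => finds bird finds finds U => finds bird finds finds finds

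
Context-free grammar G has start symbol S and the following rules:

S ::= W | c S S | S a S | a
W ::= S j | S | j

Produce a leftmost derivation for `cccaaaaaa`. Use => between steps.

S => cSS   [S ::= c S S]
cSS => ccSSS   [S ::= c S S]
ccSSS => cccSSSS   [S ::= c S S]
cccSSSS => cccSaSSSS   [S ::= S a S]
cccSaSSSS => cccaaSSSS   [S ::= a]
cccaaSSSS => cccaaaSSS   [S ::= a]
cccaaaSSS => cccaaaaSS   [S ::= a]
cccaaaaSS => cccaaaaaS   [S ::= a]
cccaaaaaS => cccaaaaaa   [S ::= a]

S => cSS => ccSSS => cccSSSS => cccSaSSSS => cccaaSSSS => cccaaaSSS => cccaaaaSS => cccaaaaaS => cccaaaaaa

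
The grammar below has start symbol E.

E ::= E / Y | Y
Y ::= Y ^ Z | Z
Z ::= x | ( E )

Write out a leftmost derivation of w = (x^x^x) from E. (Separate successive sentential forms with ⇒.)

E⇒Y⇒Z⇒(E)⇒(Y)⇒(Y^Z)⇒(Y^Z^Z)⇒(Z^Z^Z)⇒(x^Z^Z)⇒(x^x^Z)⇒(x^x^x)

E ⇒ Y   [E ::= Y]
Y ⇒ Z   [Y ::= Z]
Z ⇒ (E)   [Z ::= ( E )]
(E) ⇒ (Y)   [E ::= Y]
(Y) ⇒ (Y^Z)   [Y ::= Y ^ Z]
(Y^Z) ⇒ (Y^Z^Z)   [Y ::= Y ^ Z]
(Y^Z^Z) ⇒ (Z^Z^Z)   [Y ::= Z]
(Z^Z^Z) ⇒ (x^Z^Z)   [Z ::= x]
(x^Z^Z) ⇒ (x^x^Z)   [Z ::= x]
(x^x^Z) ⇒ (x^x^x)   [Z ::= x]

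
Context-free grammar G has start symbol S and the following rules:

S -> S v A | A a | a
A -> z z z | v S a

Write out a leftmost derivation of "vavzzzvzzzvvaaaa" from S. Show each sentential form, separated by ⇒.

S⇒Aa⇒vSaa⇒vSvAaa⇒vSvAvAaa⇒vSvAvAvAaa⇒vavAvAvAaa⇒vavzzzvAvAaa⇒vavzzzvzzzvAaa⇒vavzzzvzzzvvSaaa⇒vavzzzvzzzvvaaaa

S ⇒ Aa   [S -> A a]
Aa ⇒ vSaa   [A -> v S a]
vSaa ⇒ vSvAaa   [S -> S v A]
vSvAaa ⇒ vSvAvAaa   [S -> S v A]
vSvAvAaa ⇒ vSvAvAvAaa   [S -> S v A]
vSvAvAvAaa ⇒ vavAvAvAaa   [S -> a]
vavAvAvAaa ⇒ vavzzzvAvAaa   [A -> z z z]
vavzzzvAvAaa ⇒ vavzzzvzzzvAaa   [A -> z z z]
vavzzzvzzzvAaa ⇒ vavzzzvzzzvvSaaa   [A -> v S a]
vavzzzvzzzvvSaaa ⇒ vavzzzvzzzvvaaaa   [S -> a]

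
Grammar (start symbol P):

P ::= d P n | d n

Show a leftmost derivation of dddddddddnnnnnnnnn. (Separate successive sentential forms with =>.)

P => dPn => ddPnn => dddPnnn => ddddPnnnn => dddddPnnnnn => ddddddPnnnnnn => dddddddPnnnnnnn => ddddddddPnnnnnnnn => dddddddddnnnnnnnnn

P => dPn   [P ::= d P n]
dPn => ddPnn   [P ::= d P n]
ddPnn => dddPnnn   [P ::= d P n]
dddPnnn => ddddPnnnn   [P ::= d P n]
ddddPnnnn => dddddPnnnnn   [P ::= d P n]
dddddPnnnnn => ddddddPnnnnnn   [P ::= d P n]
ddddddPnnnnnn => dddddddPnnnnnnn   [P ::= d P n]
dddddddPnnnnnnn => ddddddddPnnnnnnnn   [P ::= d P n]
ddddddddPnnnnnnnn => dddddddddnnnnnnnnn   [P ::= d n]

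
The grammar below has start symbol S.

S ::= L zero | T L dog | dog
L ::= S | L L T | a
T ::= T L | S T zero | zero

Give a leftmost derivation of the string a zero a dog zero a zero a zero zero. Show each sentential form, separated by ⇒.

S ⇒ L zero ⇒ L L T zero ⇒ L L T L T zero ⇒ L L T L T L T zero ⇒ a L T L T L T zero ⇒ a S T L T L T zero ⇒ a T L dog T L T L T zero ⇒ a zero L dog T L T L T zero ⇒ a zero a dog T L T L T zero ⇒ a zero a dog zero L T L T zero ⇒ a zero a dog zero a T L T zero ⇒ a zero a dog zero a zero L T zero ⇒ a zero a dog zero a zero a T zero ⇒ a zero a dog zero a zero a zero zero

S ⇒ L zero   [S ::= L zero]
L zero ⇒ L L T zero   [L ::= L L T]
L L T zero ⇒ L L T L T zero   [L ::= L L T]
L L T L T zero ⇒ L L T L T L T zero   [L ::= L L T]
L L T L T L T zero ⇒ a L T L T L T zero   [L ::= a]
a L T L T L T zero ⇒ a S T L T L T zero   [L ::= S]
a S T L T L T zero ⇒ a T L dog T L T L T zero   [S ::= T L dog]
a T L dog T L T L T zero ⇒ a zero L dog T L T L T zero   [T ::= zero]
a zero L dog T L T L T zero ⇒ a zero a dog T L T L T zero   [L ::= a]
a zero a dog T L T L T zero ⇒ a zero a dog zero L T L T zero   [T ::= zero]
a zero a dog zero L T L T zero ⇒ a zero a dog zero a T L T zero   [L ::= a]
a zero a dog zero a T L T zero ⇒ a zero a dog zero a zero L T zero   [T ::= zero]
a zero a dog zero a zero L T zero ⇒ a zero a dog zero a zero a T zero   [L ::= a]
a zero a dog zero a zero a T zero ⇒ a zero a dog zero a zero a zero zero   [T ::= zero]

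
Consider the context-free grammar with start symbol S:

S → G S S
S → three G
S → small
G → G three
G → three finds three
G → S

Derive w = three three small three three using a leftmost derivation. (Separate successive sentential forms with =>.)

S => three G   [S → three G]
three G => three G three   [G → G three]
three G three => three G three three   [G → G three]
three G three three => three S three three   [G → S]
three S three three => three three G three three   [S → three G]
three three G three three => three three S three three   [G → S]
three three S three three => three three small three three   [S → small]

S => three G => three G three => three G three three => three S three three => three three G three three => three three S three three => three three small three three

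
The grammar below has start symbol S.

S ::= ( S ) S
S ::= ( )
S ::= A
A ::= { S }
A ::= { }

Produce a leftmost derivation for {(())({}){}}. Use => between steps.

S => A => {S} => {(S)S} => {(())S} => {(())(S)S} => {(())(A)S} => {(())({})S} => {(())({})A} => {(())({}){}}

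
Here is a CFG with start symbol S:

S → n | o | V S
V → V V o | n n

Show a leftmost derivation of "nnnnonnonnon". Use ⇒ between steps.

S ⇒ VS   [S → V S]
VS ⇒ VVoS   [V → V V o]
VVoS ⇒ VVoVoS   [V → V V o]
VVoVoS ⇒ VVoVoVoS   [V → V V o]
VVoVoVoS ⇒ nnVoVoVoS   [V → n n]
nnVoVoVoS ⇒ nnnnoVoVoS   [V → n n]
nnnnoVoVoS ⇒ nnnnonnoVoS   [V → n n]
nnnnonnoVoS ⇒ nnnnonnonnoS   [V → n n]
nnnnonnonnoS ⇒ nnnnonnonnon   [S → n]

S ⇒ VS ⇒ VVoS ⇒ VVoVoS ⇒ VVoVoVoS ⇒ nnVoVoVoS ⇒ nnnnoVoVoS ⇒ nnnnonnoVoS ⇒ nnnnonnonnoS ⇒ nnnnonnonnon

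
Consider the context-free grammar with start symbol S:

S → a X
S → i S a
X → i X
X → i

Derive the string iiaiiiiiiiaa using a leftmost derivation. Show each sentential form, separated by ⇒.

S⇒iSa⇒iiSaa⇒iiaXaa⇒iiaiXaa⇒iiaiiXaa⇒iiaiiiXaa⇒iiaiiiiXaa⇒iiaiiiiiXaa⇒iiaiiiiiiXaa⇒iiaiiiiiiiaa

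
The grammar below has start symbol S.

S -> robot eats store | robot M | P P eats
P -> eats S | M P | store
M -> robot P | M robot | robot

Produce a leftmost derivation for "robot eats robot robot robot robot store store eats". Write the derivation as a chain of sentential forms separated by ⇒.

S ⇒ P P eats ⇒ M P P eats ⇒ M robot P P eats ⇒ robot P robot P P eats ⇒ robot eats S robot P P eats ⇒ robot eats robot M robot P P eats ⇒ robot eats robot M robot robot P P eats ⇒ robot eats robot robot robot robot P P eats ⇒ robot eats robot robot robot robot store P eats ⇒ robot eats robot robot robot robot store store eats

S ⇒ P P eats   [S -> P P eats]
P P eats ⇒ M P P eats   [P -> M P]
M P P eats ⇒ M robot P P eats   [M -> M robot]
M robot P P eats ⇒ robot P robot P P eats   [M -> robot P]
robot P robot P P eats ⇒ robot eats S robot P P eats   [P -> eats S]
robot eats S robot P P eats ⇒ robot eats robot M robot P P eats   [S -> robot M]
robot eats robot M robot P P eats ⇒ robot eats robot M robot robot P P eats   [M -> M robot]
robot eats robot M robot robot P P eats ⇒ robot eats robot robot robot robot P P eats   [M -> robot]
robot eats robot robot robot robot P P eats ⇒ robot eats robot robot robot robot store P eats   [P -> store]
robot eats robot robot robot robot store P eats ⇒ robot eats robot robot robot robot store store eats   [P -> store]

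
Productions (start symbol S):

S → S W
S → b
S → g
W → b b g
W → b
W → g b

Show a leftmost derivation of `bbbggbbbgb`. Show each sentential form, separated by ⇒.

S ⇒ SW ⇒ SWW ⇒ SWWW ⇒ SWWWW ⇒ bWWWW ⇒ bbbgWWW ⇒ bbbggbWW ⇒ bbbggbbbgW ⇒ bbbggbbbgb

S ⇒ SW   [S → S W]
SW ⇒ SWW   [S → S W]
SWW ⇒ SWWW   [S → S W]
SWWW ⇒ SWWWW   [S → S W]
SWWWW ⇒ bWWWW   [S → b]
bWWWW ⇒ bbbgWWW   [W → b b g]
bbbgWWW ⇒ bbbggbWW   [W → g b]
bbbggbWW ⇒ bbbggbbbgW   [W → b b g]
bbbggbbbgW ⇒ bbbggbbbgb   [W → b]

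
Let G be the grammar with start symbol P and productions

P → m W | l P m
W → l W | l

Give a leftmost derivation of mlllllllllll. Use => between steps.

P => mW => mlW => mllW => mlllW => mllllW => mlllllW => mllllllW => mlllllllW => mllllllllW => mlllllllllW => mllllllllllW => mlllllllllll

P => mW   [P → m W]
mW => mlW   [W → l W]
mlW => mllW   [W → l W]
mllW => mlllW   [W → l W]
mlllW => mllllW   [W → l W]
mllllW => mlllllW   [W → l W]
mlllllW => mllllllW   [W → l W]
mllllllW => mlllllllW   [W → l W]
mlllllllW => mllllllllW   [W → l W]
mllllllllW => mlllllllllW   [W → l W]
mlllllllllW => mllllllllllW   [W → l W]
mllllllllllW => mlllllllllll   [W → l]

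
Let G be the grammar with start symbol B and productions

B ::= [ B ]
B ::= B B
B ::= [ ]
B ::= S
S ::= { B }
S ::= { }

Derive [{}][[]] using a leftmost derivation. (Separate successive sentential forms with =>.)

B => BB   [B ::= B B]
BB => [B]B   [B ::= [ B ]]
[B]B => [S]B   [B ::= S]
[S]B => [{}]B   [S ::= { }]
[{}]B => [{}][B]   [B ::= [ B ]]
[{}][B] => [{}][[]]   [B ::= [ ]]

B=>BB=>[B]B=>[S]B=>[{}]B=>[{}][B]=>[{}][[]]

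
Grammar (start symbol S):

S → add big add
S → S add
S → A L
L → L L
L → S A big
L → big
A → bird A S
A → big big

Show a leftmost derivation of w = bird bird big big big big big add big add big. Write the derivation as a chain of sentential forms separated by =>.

S => A L => bird A S L => bird bird A S S L => bird bird big big S S L => bird bird big big A L S L => bird bird big big big big L S L => bird bird big big big big big S L => bird bird big big big big big add big add L => bird bird big big big big big add big add big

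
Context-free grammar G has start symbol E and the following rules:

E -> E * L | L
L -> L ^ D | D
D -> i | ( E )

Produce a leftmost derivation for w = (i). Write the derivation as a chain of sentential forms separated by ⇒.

E ⇒ L ⇒ D ⇒ (E) ⇒ (L) ⇒ (D) ⇒ (i)

E ⇒ L   [E -> L]
L ⇒ D   [L -> D]
D ⇒ (E)   [D -> ( E )]
(E) ⇒ (L)   [E -> L]
(L) ⇒ (D)   [L -> D]
(D) ⇒ (i)   [D -> i]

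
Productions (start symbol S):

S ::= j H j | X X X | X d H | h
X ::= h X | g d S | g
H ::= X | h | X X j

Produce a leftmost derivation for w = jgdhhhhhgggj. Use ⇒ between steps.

S ⇒ jHj ⇒ jXj ⇒ jgdSj ⇒ jgdXXXj ⇒ jgdhXXXj ⇒ jgdhhXXXj ⇒ jgdhhhXXXj ⇒ jgdhhhhXXXj ⇒ jgdhhhhhXXXj ⇒ jgdhhhhhgXXj ⇒ jgdhhhhhggXj ⇒ jgdhhhhhgggj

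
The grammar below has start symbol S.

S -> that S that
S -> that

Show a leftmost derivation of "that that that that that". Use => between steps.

S => that S that   [S -> that S that]
that S that => that that S that that   [S -> that S that]
that that S that that => that that that that that   [S -> that]

S => that S that => that that S that that => that that that that that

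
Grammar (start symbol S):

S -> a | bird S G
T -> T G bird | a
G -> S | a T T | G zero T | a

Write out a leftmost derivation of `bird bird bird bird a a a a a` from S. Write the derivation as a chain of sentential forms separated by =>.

S => bird S G   [S -> bird S G]
bird S G => bird bird S G G   [S -> bird S G]
bird bird S G G => bird bird bird S G G G   [S -> bird S G]
bird bird bird S G G G => bird bird bird bird S G G G G   [S -> bird S G]
bird bird bird bird S G G G G => bird bird bird bird a G G G G   [S -> a]
bird bird bird bird a G G G G => bird bird bird bird a S G G G   [G -> S]
bird bird bird bird a S G G G => bird bird bird bird a a G G G   [S -> a]
bird bird bird bird a a G G G => bird bird bird bird a a a G G   [G -> a]
bird bird bird bird a a a G G => bird bird bird bird a a a a G   [G -> a]
bird bird bird bird a a a a G => bird bird bird bird a a a a a   [G -> a]

S => bird S G => bird bird S G G => bird bird bird S G G G => bird bird bird bird S G G G G => bird bird bird bird a G G G G => bird bird bird bird a S G G G => bird bird bird bird a a G G G => bird bird bird bird a a a G G => bird bird bird bird a a a a G => bird bird bird bird a a a a a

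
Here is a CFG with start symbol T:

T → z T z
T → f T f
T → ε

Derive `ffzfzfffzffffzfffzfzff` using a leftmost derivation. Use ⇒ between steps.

T ⇒ fTf ⇒ ffTff ⇒ ffzTzff ⇒ ffzfTfzff ⇒ ffzfzTzfzff ⇒ ffzfzfTfzfzff ⇒ ffzfzffTffzfzff ⇒ ffzfzfffTfffzfzff ⇒ ffzfzfffzTzfffzfzff ⇒ ffzfzfffzfTfzfffzfzff ⇒ ffzfzfffzffTffzfffzfzff ⇒ ffzfzfffzffffzfffzfzff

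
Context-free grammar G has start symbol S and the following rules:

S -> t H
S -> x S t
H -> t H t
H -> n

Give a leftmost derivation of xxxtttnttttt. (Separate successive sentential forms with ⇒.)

S ⇒ xSt ⇒ xxStt ⇒ xxxSttt ⇒ xxxtHttt ⇒ xxxttHtttt ⇒ xxxtttHttttt ⇒ xxxtttnttttt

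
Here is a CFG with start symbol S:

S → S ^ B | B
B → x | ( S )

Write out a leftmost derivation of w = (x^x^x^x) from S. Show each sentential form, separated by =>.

S=>B=>(S)=>(S^B)=>(S^B^B)=>(S^B^B^B)=>(B^B^B^B)=>(x^B^B^B)=>(x^x^B^B)=>(x^x^x^B)=>(x^x^x^x)

S => B   [S → B]
B => (S)   [B → ( S )]
(S) => (S^B)   [S → S ^ B]
(S^B) => (S^B^B)   [S → S ^ B]
(S^B^B) => (S^B^B^B)   [S → S ^ B]
(S^B^B^B) => (B^B^B^B)   [S → B]
(B^B^B^B) => (x^B^B^B)   [B → x]
(x^B^B^B) => (x^x^B^B)   [B → x]
(x^x^B^B) => (x^x^x^B)   [B → x]
(x^x^x^B) => (x^x^x^x)   [B → x]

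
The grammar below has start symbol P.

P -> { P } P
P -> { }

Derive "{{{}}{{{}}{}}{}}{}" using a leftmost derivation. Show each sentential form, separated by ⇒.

P ⇒ {P}P ⇒ {{P}P}P ⇒ {{{}}P}P ⇒ {{{}}{P}P}P ⇒ {{{}}{{P}P}P}P ⇒ {{{}}{{{}}P}P}P ⇒ {{{}}{{{}}{}}P}P ⇒ {{{}}{{{}}{}}{}}P ⇒ {{{}}{{{}}{}}{}}{}

P ⇒ {P}P   [P -> { P } P]
{P}P ⇒ {{P}P}P   [P -> { P } P]
{{P}P}P ⇒ {{{}}P}P   [P -> { }]
{{{}}P}P ⇒ {{{}}{P}P}P   [P -> { P } P]
{{{}}{P}P}P ⇒ {{{}}{{P}P}P}P   [P -> { P } P]
{{{}}{{P}P}P}P ⇒ {{{}}{{{}}P}P}P   [P -> { }]
{{{}}{{{}}P}P}P ⇒ {{{}}{{{}}{}}P}P   [P -> { }]
{{{}}{{{}}{}}P}P ⇒ {{{}}{{{}}{}}{}}P   [P -> { }]
{{{}}{{{}}{}}{}}P ⇒ {{{}}{{{}}{}}{}}{}   [P -> { }]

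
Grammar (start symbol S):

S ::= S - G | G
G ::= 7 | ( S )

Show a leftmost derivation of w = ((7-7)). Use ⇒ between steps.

S⇒G⇒(S)⇒(G)⇒((S))⇒((S-G))⇒((G-G))⇒((7-G))⇒((7-7))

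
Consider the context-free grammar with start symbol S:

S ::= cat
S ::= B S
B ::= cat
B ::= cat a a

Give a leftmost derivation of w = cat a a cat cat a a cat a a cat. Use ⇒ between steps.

S ⇒ B S ⇒ cat a a S ⇒ cat a a B S ⇒ cat a a cat S ⇒ cat a a cat B S ⇒ cat a a cat cat a a S ⇒ cat a a cat cat a a B S ⇒ cat a a cat cat a a cat a a S ⇒ cat a a cat cat a a cat a a cat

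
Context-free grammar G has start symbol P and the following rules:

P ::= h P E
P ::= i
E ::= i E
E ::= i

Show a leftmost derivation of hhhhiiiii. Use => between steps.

P => hPE   [P ::= h P E]
hPE => hhPEE   [P ::= h P E]
hhPEE => hhhPEEE   [P ::= h P E]
hhhPEEE => hhhhPEEEE   [P ::= h P E]
hhhhPEEEE => hhhhiEEEE   [P ::= i]
hhhhiEEEE => hhhhiiEEE   [E ::= i]
hhhhiiEEE => hhhhiiiEE   [E ::= i]
hhhhiiiEE => hhhhiiiiE   [E ::= i]
hhhhiiiiE => hhhhiiiii   [E ::= i]

P => hPE => hhPEE => hhhPEEE => hhhhPEEEE => hhhhiEEEE => hhhhiiEEE => hhhhiiiEE => hhhhiiiiE => hhhhiiiii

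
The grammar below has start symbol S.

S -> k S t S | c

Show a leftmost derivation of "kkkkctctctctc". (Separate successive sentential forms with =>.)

S => kStS   [S -> k S t S]
kStS => kkStStS   [S -> k S t S]
kkStStS => kkkStStStS   [S -> k S t S]
kkkStStStS => kkkkStStStStS   [S -> k S t S]
kkkkStStStStS => kkkkctStStStS   [S -> c]
kkkkctStStStS => kkkkctctStStS   [S -> c]
kkkkctctStStS => kkkkctctctStS   [S -> c]
kkkkctctctStS => kkkkctctctctS   [S -> c]
kkkkctctctctS => kkkkctctctctc   [S -> c]

S=>kStS=>kkStStS=>kkkStStStS=>kkkkStStStStS=>kkkkctStStStS=>kkkkctctStStS=>kkkkctctctStS=>kkkkctctctctS=>kkkkctctctctc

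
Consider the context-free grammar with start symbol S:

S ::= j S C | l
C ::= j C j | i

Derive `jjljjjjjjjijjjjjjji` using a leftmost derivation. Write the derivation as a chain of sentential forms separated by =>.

S => jSC => jjSCC => jjlCC => jjljCjC => jjljjCjjC => jjljjjCjjjC => jjljjjjCjjjjC => jjljjjjjCjjjjjC => jjljjjjjjCjjjjjjC => jjljjjjjjjCjjjjjjjC => jjljjjjjjjijjjjjjjC => jjljjjjjjjijjjjjjji

S => jSC   [S ::= j S C]
jSC => jjSCC   [S ::= j S C]
jjSCC => jjlCC   [S ::= l]
jjlCC => jjljCjC   [C ::= j C j]
jjljCjC => jjljjCjjC   [C ::= j C j]
jjljjCjjC => jjljjjCjjjC   [C ::= j C j]
jjljjjCjjjC => jjljjjjCjjjjC   [C ::= j C j]
jjljjjjCjjjjC => jjljjjjjCjjjjjC   [C ::= j C j]
jjljjjjjCjjjjjC => jjljjjjjjCjjjjjjC   [C ::= j C j]
jjljjjjjjCjjjjjjC => jjljjjjjjjCjjjjjjjC   [C ::= j C j]
jjljjjjjjjCjjjjjjjC => jjljjjjjjjijjjjjjjC   [C ::= i]
jjljjjjjjjijjjjjjjC => jjljjjjjjjijjjjjjji   [C ::= i]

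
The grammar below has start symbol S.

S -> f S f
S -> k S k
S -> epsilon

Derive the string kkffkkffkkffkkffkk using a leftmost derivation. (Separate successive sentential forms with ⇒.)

S ⇒ kSk   [S -> k S k]
kSk ⇒ kkSkk   [S -> k S k]
kkSkk ⇒ kkfSfkk   [S -> f S f]
kkfSfkk ⇒ kkffSffkk   [S -> f S f]
kkffSffkk ⇒ kkffkSkffkk   [S -> k S k]
kkffkSkffkk ⇒ kkffkkSkkffkk   [S -> k S k]
kkffkkSkkffkk ⇒ kkffkkfSfkkffkk   [S -> f S f]
kkffkkfSfkkffkk ⇒ kkffkkffSffkkffkk   [S -> f S f]
kkffkkffSffkkffkk ⇒ kkffkkffkSkffkkffkk   [S -> k S k]
kkffkkffkSkffkkffkk ⇒ kkffkkffkkffkkffkk   [S -> epsilon]

S ⇒ kSk ⇒ kkSkk ⇒ kkfSfkk ⇒ kkffSffkk ⇒ kkffkSkffkk ⇒ kkffkkSkkffkk ⇒ kkffkkfSfkkffkk ⇒ kkffkkffSffkkffkk ⇒ kkffkkffkSkffkkffkk ⇒ kkffkkffkkffkkffkk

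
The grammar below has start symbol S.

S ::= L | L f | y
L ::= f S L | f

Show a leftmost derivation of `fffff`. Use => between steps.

S => L => fSL => fLL => ffSLL => ffLLL => fffLL => ffffL => fffff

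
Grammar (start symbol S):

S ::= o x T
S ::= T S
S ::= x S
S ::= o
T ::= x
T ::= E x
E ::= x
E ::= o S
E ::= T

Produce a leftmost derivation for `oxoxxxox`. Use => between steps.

S => oxT   [S ::= o x T]
oxT => oxEx   [T ::= E x]
oxEx => oxoSx   [E ::= o S]
oxoSx => oxoTSx   [S ::= T S]
oxoTSx => oxoxSx   [T ::= x]
oxoxSx => oxoxTSx   [S ::= T S]
oxoxTSx => oxoxxSx   [T ::= x]
oxoxxSx => oxoxxTSx   [S ::= T S]
oxoxxTSx => oxoxxxSx   [T ::= x]
oxoxxxSx => oxoxxxox   [S ::= o]

S => oxT => oxEx => oxoSx => oxoTSx => oxoxSx => oxoxTSx => oxoxxSx => oxoxxTSx => oxoxxxSx => oxoxxxox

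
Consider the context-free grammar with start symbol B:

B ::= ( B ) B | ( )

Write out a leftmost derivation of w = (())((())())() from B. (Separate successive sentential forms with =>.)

B => (B)B   [B ::= ( B ) B]
(B)B => (())B   [B ::= ( )]
(())B => (())(B)B   [B ::= ( B ) B]
(())(B)B => (())((B)B)B   [B ::= ( B ) B]
(())((B)B)B => (())((())B)B   [B ::= ( )]
(())((())B)B => (())((())())B   [B ::= ( )]
(())((())())B => (())((())())()   [B ::= ( )]

B => (B)B => (())B => (())(B)B => (())((B)B)B => (())((())B)B => (())((())())B => (())((())())()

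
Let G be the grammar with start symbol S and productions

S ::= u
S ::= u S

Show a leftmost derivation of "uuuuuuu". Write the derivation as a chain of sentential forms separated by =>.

S => uS => uuS => uuuS => uuuuS => uuuuuS => uuuuuuS => uuuuuuu

S => uS   [S ::= u S]
uS => uuS   [S ::= u S]
uuS => uuuS   [S ::= u S]
uuuS => uuuuS   [S ::= u S]
uuuuS => uuuuuS   [S ::= u S]
uuuuuS => uuuuuuS   [S ::= u S]
uuuuuuS => uuuuuuu   [S ::= u]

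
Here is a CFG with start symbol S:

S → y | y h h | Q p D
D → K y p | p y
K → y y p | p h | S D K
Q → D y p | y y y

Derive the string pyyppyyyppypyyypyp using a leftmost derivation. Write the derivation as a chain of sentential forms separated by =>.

S => QpD => DyppD => pyyppD => pyyppKyp => pyyppSDKyp => pyyppQpDDKyp => pyyppyyypDDKyp => pyyppyyyppyDKyp => pyyppyyyppypyKyp => pyyppyyyppypyyypyp

S => QpD   [S → Q p D]
QpD => DyppD   [Q → D y p]
DyppD => pyyppD   [D → p y]
pyyppD => pyyppKyp   [D → K y p]
pyyppKyp => pyyppSDKyp   [K → S D K]
pyyppSDKyp => pyyppQpDDKyp   [S → Q p D]
pyyppQpDDKyp => pyyppyyypDDKyp   [Q → y y y]
pyyppyyypDDKyp => pyyppyyyppyDKyp   [D → p y]
pyyppyyyppyDKyp => pyyppyyyppypyKyp   [D → p y]
pyyppyyyppypyKyp => pyyppyyyppypyyypyp   [K → y y p]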